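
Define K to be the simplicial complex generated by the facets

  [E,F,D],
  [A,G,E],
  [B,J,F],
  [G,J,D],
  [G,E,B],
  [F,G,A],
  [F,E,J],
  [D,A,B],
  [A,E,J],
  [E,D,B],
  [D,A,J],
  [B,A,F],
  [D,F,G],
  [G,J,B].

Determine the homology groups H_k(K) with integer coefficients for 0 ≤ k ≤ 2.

H_0 = Z,  H_1 = Z^2,  H_2 = Z.

K has 7 vertices, 21 edges, 14 triangles.
rank ∂_0 = 0, rank ∂_1 = 6 ⇒ b_0 = 7 − 0 − 6 = 1; all invariant factors of ∂_1 are 1 so no torsion. So H_0 = Z.
rank ∂_1 = 6, rank ∂_2 = 13 ⇒ b_1 = 21 − 6 − 13 = 2; all invariant factors of ∂_2 are 1 so no torsion. So H_1 = Z^2.
rank ∂_2 = 13, rank ∂_3 = 0 ⇒ b_2 = 14 − 13 − 0 = 1. So H_2 = Z.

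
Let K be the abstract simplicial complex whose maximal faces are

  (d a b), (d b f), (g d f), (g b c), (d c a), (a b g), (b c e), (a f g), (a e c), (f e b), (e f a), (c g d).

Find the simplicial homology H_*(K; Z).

K has 7 vertices, 18 edges, 12 triangles.
rank ∂_0 = 0, rank ∂_1 = 6 ⇒ b_0 = 7 − 0 − 6 = 1; all invariant factors of ∂_1 are 1 so no torsion. So H_0 ≅ Z.
rank ∂_1 = 6, rank ∂_2 = 12 ⇒ b_1 = 18 − 6 − 12 = 0; ∂_2 has invariant factor(s) [2] giving torsion. So H_1 ≅ Z/2Z.
rank ∂_2 = 12, rank ∂_3 = 0 ⇒ b_2 = 12 − 12 − 0 = 0. So H_2 ≅ 0.

H_0 = Z,  H_1 = Z/2Z,  H_2 = 0.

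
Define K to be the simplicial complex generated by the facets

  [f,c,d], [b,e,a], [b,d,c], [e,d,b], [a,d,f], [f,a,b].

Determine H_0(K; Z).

H_0 ≅ Z.

Order the vertices as a < b < c < d < e < f. Listing each simplex with vertices in this order, K has dimension 2 with simplices:

  0-simplices (6): a, b, c, d, e, f
  1-simplices (12): ab, ad, ae, af, bc, bd, be, bf, cd, cf, de, df
  2-simplices (6): abe, abf, adf, bcd, bde, cdf

so the chain groups are C_0 ≅ Z^6, C_1 ≅ Z^12, C_2 ≅ Z^6.

The boundary map ∂_1: C_1 → C_0 is given by ∂[p,q] = [q] − [p]. For instance
  ∂cf = f − c.
The 6×12 boundary matrix has rank 5 and Smith normal form diag(1,1,1,1,1).

Boundary ∂_2: C_2 → C_1 acts by ∂[p,q,r] = [q,r] − [p,r] + [p,q]. For instance
  ∂bcd = cd − bd + bc,
  ∂adf = df − af + ad.
The 12×6 boundary matrix has rank 6 and Smith normal form diag(1,1,1,1,1,1).

Now H_k = ker ∂_k / im ∂_{k+1}, so:

  H_0: rank C_0 − rank ∂_1 = 6 − 5 = 1, and the invariant factors of ∂_1 are all 1, so H_0 ≅ Z.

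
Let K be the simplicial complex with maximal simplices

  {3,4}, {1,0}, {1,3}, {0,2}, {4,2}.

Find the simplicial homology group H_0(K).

K has 5 vertices, 5 edges.
rank ∂_0 = 0, rank ∂_1 = 4 ⇒ b_0 = 5 − 0 − 4 = 1; all invariant factors of ∂_1 are 1 so no torsion. So H_0 = Z.

H_0 ≅ Z.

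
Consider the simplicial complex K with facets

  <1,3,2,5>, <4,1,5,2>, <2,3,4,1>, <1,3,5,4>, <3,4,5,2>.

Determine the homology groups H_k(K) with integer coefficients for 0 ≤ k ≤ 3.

Order the vertices as 1 < 2 < 3 < 4 < 5. Listing each simplex with vertices in this order, K has dimension 3 with simplices:

  0-simplices (5): [1], [2], [3], [4], [5]
  1-simplices (10): [1,2], [1,3], [1,4], [1,5], [2,3], [2,4], [2,5], [3,4], [3,5], [4,5]
  2-simplices (10): [1,2,3], [1,2,4], [1,2,5], [1,3,4], [1,3,5], [1,4,5], [2,3,4], [2,3,5], [2,4,5], [3,4,5]
  3-simplices (5): [1,2,3,4], [1,2,3,5], [1,2,4,5], [1,3,4,5], [2,3,4,5]

giving chain groups C_0 ≅ Z^5, C_1 ≅ Z^10, C_2 ≅ Z^10, C_3 ≅ Z^5.

∂_1: C_1 → C_0 sends each edge [p,q] (with p < q) to q − p.
As a 5×10 matrix over Z this has rank 4, with invariant factors (1,1,1,1).

∂_2: C_2 → C_1 acts by ∂[p,q,r] = [q,r] − [p,r] + [p,q]. For instance
  ∂[1,2,5] = [2,5] − [1,5] + [1,2],
  ∂[2,4,5] = [4,5] − [2,5] + [2,4].
The resulting 10×10 matrix has rank 6, and its Smith normal form has invariant factors (1,1,1,1,1,1).

Boundary ∂_3: C_3 → C_2 sends each 3-simplex σ to the alternating sum Σ_i (−1)^i (σ with its i-th vertex removed). For instance
  ∂[1,2,3,5] = [2,3,5] − [1,3,5] + [1,2,5] − [1,2,3],
  ∂[2,3,4,5] = [3,4,5] − [2,4,5] + [2,3,5] − [2,3,4].
As a 10×5 matrix over Z this has rank 4, with invariant factors (1,1,1,1).

Now H_k = ker ∂_k / im ∂_{k+1}, so:

  H_0: rank C_0 − rank ∂_1 = 5 − 4 = 1, and the invariant factors of ∂_1 are all 1, so H_0 ≅ Z.
  H_1: rank ker ∂_1 − rank ∂_2 = (10 − 4) − 6 = 0, and the invariant factors of ∂_2 are all 1, so H_1 ≅ 0.
  H_2: rank ker ∂_2 − rank ∂_3 = (10 − 6) − 4 = 0, and the invariant factors of ∂_3 are all 1, so H_2 ≅ 0.
  H_3: rank ker ∂_3 − rank ∂_4 = (5 − 4) − 0 = 1, and there is no ∂_4, so H_3 ≅ Z.

H_0 = Z,  H_1 = 0,  H_2 = 0,  H_3 = Z.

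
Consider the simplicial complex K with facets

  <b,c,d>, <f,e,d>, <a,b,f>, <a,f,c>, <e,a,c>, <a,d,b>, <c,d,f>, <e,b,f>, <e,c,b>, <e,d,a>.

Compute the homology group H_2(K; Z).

K has 6 vertices, 15 edges, 10 triangles.
rank ∂_2 = 10, rank ∂_3 = 0 ⇒ b_2 = 10 − 10 − 0 = 0. So H_2 = 0.

H_2 = 0.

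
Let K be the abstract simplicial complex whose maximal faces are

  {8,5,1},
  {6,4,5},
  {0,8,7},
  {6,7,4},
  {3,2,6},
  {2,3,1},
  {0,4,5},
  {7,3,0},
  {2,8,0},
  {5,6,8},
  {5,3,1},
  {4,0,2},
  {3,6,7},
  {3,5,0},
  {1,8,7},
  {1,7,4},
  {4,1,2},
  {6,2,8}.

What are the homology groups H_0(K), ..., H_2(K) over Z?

H_0 ≅ Z,  H_1 ≅ Z^2,  H_2 ≅ Z.

Order the vertices as 0 < 1 < 2 < 3 < 4 < 5 < 6 < 7 < 8. Listing each simplex with vertices in this order, K has dimension 2 with simplices:

  0-simplices (9): [0], [1], [2], [3], [4], [5], [6], [7], [8]
  1-simplices (27): (27 of them)
  2-simplices (18): [0,2,4], [0,2,8], [0,3,5], [0,3,7], [0,4,5], [0,7,8], [1,2,3], [1,2,4], [1,3,5], [1,4,7], [1,5,8], [1,7,8], [2,3,6], [2,6,8], [3,6,7], [4,5,6], [4,6,7], [5,6,8]

so the chain groups are C_0 ≅ Z^9, C_1 ≅ Z^27, C_2 ≅ Z^18.

The boundary map ∂_1: C_1 → C_0 sends each edge [p,q] (with p < q) to q − p. For instance
  ∂[1,7] = [7] − [1].
The 9×27 boundary matrix has rank 8 and Smith normal form diag(1,1,1,1,1,1,1,1).

The boundary map ∂_2: C_2 → C_1 acts by ∂[p,q,r] = [q,r] − [p,r] + [p,q]. For instance
  ∂[2,6,8] = [6,8] − [2,8] + [2,6],
  ∂[4,5,6] = [5,6] − [4,6] + [4,5].
The resulting 27×18 matrix has rank 17, and its Smith normal form has invariant factors (1,1,1,1,1,1,1,1,1,1,1,1,1,1,1,1,1).

Computing H_k = (kernel of ∂_k) / (image of ∂_{k+1}):

  H_0: rank C_0 − rank ∂_1 = 9 − 8 = 1, and the invariant factors of ∂_1 are all 1, so H_0 ≅ Z.
  H_1: rank ker ∂_1 − rank ∂_2 = (27 − 8) − 17 = 2, and the invariant factors of ∂_2 are all 1, so H_1 ≅ Z^2.
  H_2: rank ker ∂_2 − rank ∂_3 = (18 − 17) − 0 = 1, and there is no ∂_3, so H_2 ≅ Z.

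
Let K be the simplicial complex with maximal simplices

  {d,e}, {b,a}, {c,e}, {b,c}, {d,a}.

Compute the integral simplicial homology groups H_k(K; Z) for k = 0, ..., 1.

H_0 = Z,  H_1 = Z.

Fix the vertex order a < b < c < d < e and write every simplex with vertices in increasing order. Then dim K = 1 and the simplices of K are:

  0-simplices (5): a, b, c, d, e
  1-simplices (5): ab, ad, bc, ce, de

giving chain groups C_0 ≅ Z^5, C_1 ≅ Z^5.

Boundary ∂_1: C_1 → C_0 sends each edge [p,q] (with p < q) to q − p.
As a 5×5 matrix over Z this has rank 4, with invariant factors (1,1,1,1).

From H_k ≅ ker(∂_k) / im(∂_{k+1}) we obtain:

  H_0: rank C_0 − rank ∂_1 = 5 − 4 = 1, and the invariant factors of ∂_1 are all 1, so H_0 = Z.
  H_1: rank ker ∂_1 − rank ∂_2 = (5 − 4) − 0 = 1, and there is no ∂_2, so H_1 = Z.

As a check, the Euler characteristic is 5 − 5 = 0, which agrees with 1 − 1 = 0.
(K is a triangulation of the circle S^1.)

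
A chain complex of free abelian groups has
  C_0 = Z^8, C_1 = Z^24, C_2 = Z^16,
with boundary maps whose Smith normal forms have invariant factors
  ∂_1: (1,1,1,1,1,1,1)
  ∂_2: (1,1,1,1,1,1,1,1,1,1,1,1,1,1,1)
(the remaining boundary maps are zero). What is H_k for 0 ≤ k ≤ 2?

H_0 = Z,  H_1 = Z^2,  H_2 = Z.

H_0: b_0 = 8 − 0 − 7 = 1; torsion from ∂_1 factors > 1: none. So H_0 = Z.
H_1: b_1 = 24 − 7 − 15 = 2; torsion from ∂_2 factors > 1: none. So H_1 = Z^2.
H_2: b_2 = 16 − 15 − 0 = 1; torsion from ∂_3 factors > 1: none. So H_2 = Z.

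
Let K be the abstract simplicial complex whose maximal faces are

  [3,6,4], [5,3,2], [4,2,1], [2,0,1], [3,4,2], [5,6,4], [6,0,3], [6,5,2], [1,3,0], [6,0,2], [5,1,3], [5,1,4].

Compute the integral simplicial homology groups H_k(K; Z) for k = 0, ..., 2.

H_0 = Z,  H_1 = Z_2,  H_2 = 0.

Fix the vertex order 0 < 1 < 2 < 3 < 4 < 5 < 6 and write every simplex with vertices in increasing order. Then dim K = 2 and the simplices of K are:

  0-simplices (7): [0], [1], [2], [3], [4], [5], [6]
  1-simplices (18): [0,1], [0,2], [0,3], [0,6], [1,2], [1,3], [1,4], [1,5], [2,3], [2,4], [2,5], [2,6], [3,4], [3,5], [3,6], [4,5], [4,6], [5,6]
  2-simplices (12): [0,1,2], [0,1,3], [0,2,6], [0,3,6], [1,2,4], [1,3,5], [1,4,5], [2,3,4], [2,3,5], [2,5,6], [3,4,6], [4,5,6]

so the chain groups are C_0 ≅ Z^7, C_1 ≅ Z^18, C_2 ≅ Z^12.

∂_1: C_1 → C_0 sends each edge [p,q] (with p < q) to q − p.
As a 7×18 matrix over Z this has rank 6, with invariant factors (1,1,1,1,1,1).

∂_2: C_2 → C_1 sends each 2-simplex [p,q,r] to [q,r] − [p,r] + [p,q]. For instance
  ∂[2,3,5] = [3,5] − [2,5] + [2,3],
  ∂[1,3,5] = [3,5] − [1,5] + [1,3].
This gives a 18×12 integer matrix of rank 12; reducing to Smith normal form yields diagonal entries (1,1,1,1,1,1,1,1,1,1,1,2).

Computing H_k = (kernel of ∂_k) / (image of ∂_{k+1}):

  H_0: rank C_0 − rank ∂_1 = 7 − 6 = 1, and the invariant factors of ∂_1 are all 1, so H_0 = Z.
  H_1: rank ker ∂_1 − rank ∂_2 = (18 − 6) − 12 = 0, and ∂_2 has invariant factor 2 > 1, so H_1 = Z_2.
  H_2: rank ker ∂_2 − rank ∂_3 = (12 − 12) − 0 = 0, and there is no ∂_3, so H_2 = 0.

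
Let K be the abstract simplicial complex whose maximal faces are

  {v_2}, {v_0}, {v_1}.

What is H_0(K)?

Order the vertices as v_0 < v_1 < v_2. Listing each simplex with vertices in this order, K has dimension 0 with simplices:

  0-simplices (3): [v_0], [v_1], [v_2]

giving chain groups C_0 ≅ Z^3.

Now H_k = ker ∂_k / im ∂_{k+1}, so:

  H_0: rank C_0 − rank ∂_1 = 3 − 0 = 3, and there is no ∂_1, so H_0 = Z^3.

H_0 = Z^3.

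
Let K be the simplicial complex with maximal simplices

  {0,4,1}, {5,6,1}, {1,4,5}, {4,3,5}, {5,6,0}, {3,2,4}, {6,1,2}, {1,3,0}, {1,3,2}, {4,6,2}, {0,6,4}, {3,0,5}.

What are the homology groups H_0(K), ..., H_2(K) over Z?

We work with the vertex ordering 0 < 1 < 2 < 3 < 4 < 5 < 6. The simplices of K, each written with vertices in increasing order, are:

  0-simplices (7): [0], [1], [2], [3], [4], [5], [6]
  1-simplices (18): [0,1], [0,3], [0,4], [0,5], [0,6], [1,2], [1,3], [1,4], [1,5], [1,6], [2,3], [2,4], [2,6], [3,4], [3,5], [4,5], [4,6], [5,6]
  2-simplices (12): [0,1,3], [0,1,4], [0,3,5], [0,4,6], [0,5,6], [1,2,3], [1,2,6], [1,4,5], [1,5,6], [2,3,4], [2,4,6], [3,4,5]

so the chain groups are C_0 ≅ Z^7, C_1 ≅ Z^18, C_2 ≅ Z^12.

The boundary map ∂_1: C_1 → C_0 sends each edge [p,q] (with p < q) to q − p. For instance
  ∂[0,4] = [4] − [0].
The resulting 7×18 matrix has rank 6, and its Smith normal form has invariant factors (1,1,1,1,1,1).

Boundary ∂_2: C_2 → C_1 sends each 2-simplex [p,q,r] to [q,r] − [p,r] + [p,q]. For instance
  ∂[0,4,6] = [4,6] − [0,6] + [0,4],
  ∂[2,4,6] = [4,6] − [2,6] + [2,4].
The 18×12 boundary matrix has rank 12 and Smith normal form diag(1,1,1,1,1,1,1,1,1,1,1,2).

Now H_k = ker ∂_k / im ∂_{k+1}, so:

  H_0: rank C_0 − rank ∂_1 = 7 − 6 = 1, and the invariant factors of ∂_1 are all 1, so H_0 = Z.
  H_1: rank ker ∂_1 − rank ∂_2 = (18 − 6) − 12 = 0, and ∂_2 has invariant factor 2 > 1, so H_1 = Z/2Z.
  H_2: rank ker ∂_2 − rank ∂_3 = (12 − 12) − 0 = 0, and there is no ∂_3, so H_2 = 0.

H_0 ≅ Z,  H_1 ≅ Z/2Z,  H_2 = 0.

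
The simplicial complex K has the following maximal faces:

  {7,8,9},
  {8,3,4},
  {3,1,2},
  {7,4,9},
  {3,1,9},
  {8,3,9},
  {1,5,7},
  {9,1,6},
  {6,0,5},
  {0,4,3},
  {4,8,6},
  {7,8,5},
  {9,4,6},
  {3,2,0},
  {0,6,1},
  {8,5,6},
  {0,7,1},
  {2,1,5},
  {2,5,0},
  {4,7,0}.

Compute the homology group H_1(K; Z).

H_1 ≅ Z ⊕ Z_2.

Fix the vertex order 0 < 1 < 2 < 3 < 4 < 5 < 6 < 7 < 8 < 9 and write every simplex with vertices in increasing order. Then dim K = 2 and the simplices of K are:

  0-simplices (10): [0], [1], [2], [3], [4], [5], [6], [7], [8], [9]
  1-simplices (30): (30 of them)
  2-simplices (20): (20 of them)

giving chain groups C_0 ≅ Z^10, C_1 ≅ Z^30, C_2 ≅ Z^20.

∂_1: C_1 → C_0 sends each edge [p,q] (with p < q) to q − p. For instance
  ∂[6,9] = [9] − [6].
The 10×30 boundary matrix has rank 9 and Smith normal form diag(1,1,1,1,1,1,1,1,1).

∂_2: C_2 → C_1 acts by ∂[p,q,r] = [q,r] − [p,r] + [p,q]. For instance
  ∂[5,6,8] = [6,8] − [5,8] + [5,6],
  ∂[7,8,9] = [8,9] − [7,9] + [7,8].
This gives a 30×20 integer matrix of rank 20; reducing to Smith normal form yields diagonal entries (1,1,1,1,1,1,1,1,1,1,1,1,1,1,1,1,1,1,1,2).

Reading off H_k = ker ∂_k / im ∂_{k+1}:

  H_1: rank ker ∂_1 − rank ∂_2 = (30 − 9) − 20 = 1, and ∂_2 has invariant factor 2 > 1, so H_1 = Z ⊕ Z_2.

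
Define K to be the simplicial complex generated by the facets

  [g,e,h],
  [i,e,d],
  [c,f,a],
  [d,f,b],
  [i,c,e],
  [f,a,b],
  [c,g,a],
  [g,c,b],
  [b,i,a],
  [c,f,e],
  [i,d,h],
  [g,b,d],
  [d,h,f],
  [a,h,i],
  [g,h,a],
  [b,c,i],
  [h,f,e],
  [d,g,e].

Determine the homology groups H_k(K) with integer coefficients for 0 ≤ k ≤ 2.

Fix the vertex order a < b < c < d < e < f < g < h < i and write every simplex with vertices in increasing order. Then dim K = 2 and the simplices of K are:

  0-simplices (9): a, b, c, d, e, f, g, h, i
  1-simplices (27): ab, ac, af, ag, ah, ai, bc, bd, bf, bg, bi, ce, cf, cg, ci, de, df, dg, dh, di, ef, eg, eh, ei, fh, gh, hi
  2-simplices (18): abf, abi, acf, acg, agh, ahi, bcg, bci, bdf, bdg, cef, cei, deg, dei, dfh, dhi, efh, egh

giving chain groups C_0 ≅ Z^9, C_1 ≅ Z^27, C_2 ≅ Z^18.

∂_1: C_1 → C_0 sends each edge [p,q] (with p < q) to q − p. For instance
  ∂hi = i − h.
This gives a 9×27 integer matrix of rank 8; reducing to Smith normal form yields diagonal entries (1,1,1,1,1,1,1,1).

Boundary ∂_2: C_2 → C_1 acts by ∂[p,q,r] = [q,r] − [p,r] + [p,q]. For instance
  ∂bci = ci − bi + bc,
  ∂dhi = hi − di + dh.
As a 27×18 matrix over Z this has rank 18, with invariant factors (1,1,1,1,1,1,1,1,1,1,1,1,1,1,1,1,1,2).

Now H_k = ker ∂_k / im ∂_{k+1}, so:

  H_0: rank C_0 − rank ∂_1 = 9 − 8 = 1, and the invariant factors of ∂_1 are all 1, so H_0 ≅ Z.
  H_1: rank ker ∂_1 − rank ∂_2 = (27 − 8) − 18 = 1, and ∂_2 has invariant factor 2 > 1, so H_1 ≅ Z ⊕ Z/2.
  H_2: rank ker ∂_2 − rank ∂_3 = (18 − 18) − 0 = 0, and there is no ∂_3, so H_2 ≅ 0.

As a check, the Euler characteristic is 9 − 27 + 18 = 0, which agrees with 1 − 1 + 0 = 0.

H_0 = Z,  H_1 = Z ⊕ Z/2,  H_2 = 0.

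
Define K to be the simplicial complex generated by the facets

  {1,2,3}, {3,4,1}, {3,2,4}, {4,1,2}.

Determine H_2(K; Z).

K has 4 vertices, 6 edges, 4 triangles.
rank ∂_2 = 3, rank ∂_3 = 0 ⇒ b_2 = 4 − 3 − 0 = 1. So H_2 = Z.

H_2 ≅ Z.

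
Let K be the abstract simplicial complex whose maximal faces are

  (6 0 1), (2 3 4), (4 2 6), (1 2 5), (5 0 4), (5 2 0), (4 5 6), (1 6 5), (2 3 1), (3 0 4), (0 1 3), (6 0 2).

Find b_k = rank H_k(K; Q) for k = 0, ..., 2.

Take the total order 0 < 1 < 2 < 3 < 4 < 5 < 6 on the vertex set. Then K (dimension 2) consists of the simplices:

  0-simplices (7): [0], [1], [2], [3], [4], [5], [6]
  1-simplices (18): [0,1], [0,2], [0,3], [0,4], [0,5], [0,6], [1,2], [1,3], [1,5], [1,6], [2,3], [2,4], [2,5], [2,6], [3,4], [4,5], [4,6], [5,6]
  2-simplices (12): [0,1,3], [0,1,6], [0,2,5], [0,2,6], [0,3,4], [0,4,5], [1,2,3], [1,2,5], [1,5,6], [2,3,4], [2,4,6], [4,5,6]

so the chain groups are C_0 ≅ Z^7, C_1 ≅ Z^18, C_2 ≅ Z^12.

Boundary ∂_1: C_1 → C_0 is given by ∂[p,q] = [q] − [p]. For instance
  ∂[1,5] = [5] − [1].
As a 7×18 matrix over Z this has rank 6, with invariant factors (1,1,1,1,1,1).

Boundary ∂_2: C_2 → C_1 maps a triangle to the signed sum of its edges. For instance
  ∂[0,2,5] = [2,5] − [0,5] + [0,2],
  ∂[2,4,6] = [4,6] − [2,6] + [2,4].
The resulting 18×12 matrix has rank 12, and its Smith normal form has invariant factors (1,1,1,1,1,1,1,1,1,1,1,2).

From H_k ≅ ker(∂_k) / im(∂_{k+1}) we obtain:

  H_0: rank C_0 − rank ∂_1 = 7 − 6 = 1, and the invariant factors of ∂_1 are all 1, so H_0 = Z.
  H_1: rank ker ∂_1 − rank ∂_2 = (18 − 6) − 12 = 0, and ∂_2 has invariant factor 2 > 1, so H_1 = Z_2.
  H_2: rank ker ∂_2 − rank ∂_3 = (12 − 12) − 0 = 0, and there is no ∂_3, so H_2 = 0.

Hence the Betti numbers are b_0 = 1, b_1 = 0, b_2 = 0.

b_0 = 1, b_1 = 0, b_2 = 0.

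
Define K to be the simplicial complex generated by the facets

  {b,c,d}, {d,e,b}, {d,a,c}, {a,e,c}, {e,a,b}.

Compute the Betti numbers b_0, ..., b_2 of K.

We work with the vertex ordering a < b < c < d < e. The simplices of K, each written with vertices in increasing order, are:

  0-simplices (5): a, b, c, d, e
  1-simplices (10): ab, ac, ad, ae, bc, bd, be, cd, ce, de
  2-simplices (5): abe, acd, ace, bcd, bde

giving chain groups C_0 ≅ Z^5, C_1 ≅ Z^10, C_2 ≅ Z^5.

∂_1: C_1 → C_0 maps an edge to its endpoints' difference, ∂[p,q] = q − p.
As a 5×10 matrix over Z this has rank 4, with invariant factors (1,1,1,1).

∂_2: C_2 → C_1 acts by ∂[p,q,r] = [q,r] − [p,r] + [p,q]. For instance
  ∂bde = de − be + bd,
  ∂abe = be − ae + ab.
As a 10×5 matrix over Z this has rank 5, with invariant factors (1,1,1,1,1).

Now H_k = ker ∂_k / im ∂_{k+1}, so:

  H_0: rank C_0 − rank ∂_1 = 5 − 4 = 1, and the invariant factors of ∂_1 are all 1, so H_0 ≅ Z.
  H_1: rank ker ∂_1 − rank ∂_2 = (10 − 4) − 5 = 1, and the invariant factors of ∂_2 are all 1, so H_1 ≅ Z.
  H_2: rank ker ∂_2 − rank ∂_3 = (5 − 5) − 0 = 0, and there is no ∂_3, so H_2 ≅ 0.

Hence the Betti numbers are b_0 = 1, b_1 = 1, b_2 = 0.

b_0 = 1, b_1 = 1, b_2 = 0.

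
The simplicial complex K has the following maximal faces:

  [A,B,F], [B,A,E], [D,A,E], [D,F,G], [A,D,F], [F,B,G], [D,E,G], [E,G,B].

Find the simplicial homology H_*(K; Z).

Take the total order A < B < D < E < F < G on the vertex set. Then K (dimension 2) consists of the simplices:

  0-simplices (6): A, B, D, E, F, G
  1-simplices (12): AB, AD, AE, AF, BE, BF, BG, DE, DF, DG, EG, FG
  2-simplices (8): ABE, ABF, ADE, ADF, BEG, BFG, DEG, DFG

giving chain groups C_0 ≅ Z^6, C_1 ≅ Z^12, C_2 ≅ Z^8.

∂_1: C_1 → C_0 maps an edge to its endpoints' difference, ∂[p,q] = q − p.
The resulting 6×12 matrix has rank 5, and its Smith normal form has invariant factors (1,1,1,1,1).

The boundary map ∂_2: C_2 → C_1 acts by ∂[p,q,r] = [q,r] − [p,r] + [p,q]. For instance
  ∂ABE = BE − AE + AB,
  ∂BFG = FG − BG + BF.
The resulting 12×8 matrix has rank 7, and its Smith normal form has invariant factors (1,1,1,1,1,1,1).

Now H_k = ker ∂_k / im ∂_{k+1}, so:

  H_0: rank C_0 − rank ∂_1 = 6 − 5 = 1, and the invariant factors of ∂_1 are all 1, so H_0 ≅ Z.
  H_1: rank ker ∂_1 − rank ∂_2 = (12 − 5) − 7 = 0, and the invariant factors of ∂_2 are all 1, so H_1 ≅ 0.
  H_2: rank ker ∂_2 − rank ∂_3 = (8 − 7) − 0 = 1, and there is no ∂_3, so H_2 ≅ Z.

H_0 ≅ Z,  H_1 = 0,  H_2 ≅ Z.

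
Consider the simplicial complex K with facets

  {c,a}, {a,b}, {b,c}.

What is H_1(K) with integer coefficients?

H_1 = Z.

Take the total order a < b < c on the vertex set. Then K (dimension 1) consists of the simplices:

  0-simplices (3): a, b, c
  1-simplices (3): ab, ac, bc

so the chain groups are C_0 ≅ Z^3, C_1 ≅ Z^3.

∂_1: C_1 → C_0 is given by ∂[p,q] = [q] − [p]. For instance
  ∂bc = c − b.
The resulting 3×3 matrix has rank 2, and its Smith normal form has invariant factors (1,1).

Computing H_k = (kernel of ∂_k) / (image of ∂_{k+1}):

  H_1: rank ker ∂_1 − rank ∂_2 = (3 − 2) − 0 = 1, and there is no ∂_2, so H_1 ≅ Z.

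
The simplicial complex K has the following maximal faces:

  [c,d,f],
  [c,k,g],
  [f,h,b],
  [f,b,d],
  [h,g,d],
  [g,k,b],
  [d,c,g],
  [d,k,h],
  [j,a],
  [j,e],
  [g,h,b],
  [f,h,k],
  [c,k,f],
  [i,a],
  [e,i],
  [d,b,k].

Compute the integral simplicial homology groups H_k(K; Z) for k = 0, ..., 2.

H_0 ≅ Z^2,  H_1 ≅ Z ⊕ Z/2,  H_2 = 0.

We work with the vertex ordering a < b < c < d < e < f < g < h < i < j < k. The simplices of K, each written with vertices in increasing order, are:

  0-simplices (11): a, b, c, d, e, f, g, h, i, j, k
  1-simplices (22): ai, aj, bd, bf, bg, bh, bk, cd, cf, cg, ck, df, dg, dh, dk, ei, ej, fh, fk, gh, gk, hk
  2-simplices (12): bdf, bdk, bfh, bgh, bgk, cdf, cdg, cfk, cgk, dgh, dhk, fhk

so the chain groups are C_0 ≅ Z^11, C_1 ≅ Z^22, C_2 ≅ Z^12.

∂_1: C_1 → C_0 is given by ∂[p,q] = [q] − [p].
The 11×22 boundary matrix has rank 9 and Smith normal form diag(1,1,1,1,1,1,1,1,1).

The boundary map ∂_2: C_2 → C_1 acts by ∂[p,q,r] = [q,r] − [p,r] + [p,q]. For instance
  ∂bfh = fh − bh + bf,
  ∂dhk = hk − dk + dh.
As a 22×12 matrix over Z this has rank 12, with invariant factors (1,1,1,1,1,1,1,1,1,1,1,2).

Reading off H_k = ker ∂_k / im ∂_{k+1}:

  H_0: rank C_0 − rank ∂_1 = 11 − 9 = 2, and the invariant factors of ∂_1 are all 1, so H_0 ≅ Z^2.
  H_1: rank ker ∂_1 − rank ∂_2 = (22 − 9) − 12 = 1, and ∂_2 has invariant factor 2 > 1, so H_1 ≅ Z ⊕ Z/2.
  H_2: rank ker ∂_2 − rank ∂_3 = (12 − 12) − 0 = 0, and there is no ∂_3, so H_2 ≅ 0.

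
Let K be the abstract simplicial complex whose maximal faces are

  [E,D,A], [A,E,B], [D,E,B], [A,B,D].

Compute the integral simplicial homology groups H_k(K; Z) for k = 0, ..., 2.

Order the vertices as A < B < D < E. Listing each simplex with vertices in this order, K has dimension 2 with simplices:

  0-simplices (4): A, B, D, E
  1-simplices (6): AB, AD, AE, BD, BE, DE
  2-simplices (4): ABD, ABE, ADE, BDE

Hence C_0 ≅ Z^4, C_1 ≅ Z^6, C_2 ≅ Z^4.

∂_1: C_1 → C_0 maps an edge to its endpoints' difference, ∂[p,q] = q − p.
This gives a 4×6 integer matrix of rank 3; reducing to Smith normal form yields diagonal entries (1,1,1).

Boundary ∂_2: C_2 → C_1 sends each 2-simplex [p,q,r] to [q,r] − [p,r] + [p,q]. For instance
  ∂ABE = BE − AE + AB,
  ∂ADE = DE − AE + AD.
This gives a 6×4 integer matrix of rank 3; reducing to Smith normal form yields diagonal entries (1,1,1).

Now H_k = ker ∂_k / im ∂_{k+1}, so:

  H_0: rank C_0 − rank ∂_1 = 4 − 3 = 1, and the invariant factors of ∂_1 are all 1, so H_0 = Z.
  H_1: rank ker ∂_1 − rank ∂_2 = (6 − 3) − 3 = 0, and the invariant factors of ∂_2 are all 1, so H_1 = 0.
  H_2: rank ker ∂_2 − rank ∂_3 = (4 − 3) − 0 = 1, and there is no ∂_3, so H_2 = Z.

(K is a triangulation of the 2-sphere S^2.)

H_0 = Z,  H_1 = 0,  H_2 = Z.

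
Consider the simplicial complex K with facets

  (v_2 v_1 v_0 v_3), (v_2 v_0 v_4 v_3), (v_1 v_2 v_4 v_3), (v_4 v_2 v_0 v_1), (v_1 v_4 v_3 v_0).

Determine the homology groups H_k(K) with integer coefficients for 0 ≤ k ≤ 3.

K has 5 vertices, 10 edges, 10 triangles, 5 3-simplices.
rank ∂_0 = 0, rank ∂_1 = 4 ⇒ b_0 = 5 − 0 − 4 = 1; all invariant factors of ∂_1 are 1 so no torsion. So H_0 ≅ Z.
rank ∂_1 = 4, rank ∂_2 = 6 ⇒ b_1 = 10 − 4 − 6 = 0; all invariant factors of ∂_2 are 1 so no torsion. So H_1 ≅ 0.
rank ∂_2 = 6, rank ∂_3 = 4 ⇒ b_2 = 10 − 6 − 4 = 0; all invariant factors of ∂_3 are 1 so no torsion. So H_2 ≅ 0.
rank ∂_3 = 4, rank ∂_4 = 0 ⇒ b_3 = 5 − 4 − 0 = 1. So H_3 ≅ Z.

H_0 = Z,  H_1 = 0,  H_2 = 0,  H_3 = Z.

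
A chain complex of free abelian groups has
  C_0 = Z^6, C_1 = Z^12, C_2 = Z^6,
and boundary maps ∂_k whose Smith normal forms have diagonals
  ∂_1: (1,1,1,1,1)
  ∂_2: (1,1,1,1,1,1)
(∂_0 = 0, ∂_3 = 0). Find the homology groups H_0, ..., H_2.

H_0: b_0 = 6 − 0 − 5 = 1; torsion from ∂_1 factors > 1: none. So H_0 = Z.
H_1: b_1 = 12 − 5 − 6 = 1; torsion from ∂_2 factors > 1: none. So H_1 = Z.
H_2: b_2 = 6 − 6 − 0 = 0; torsion from ∂_3 factors > 1: none. So H_2 = 0.

H_0 = Z,  H_1 = Z,  H_2 = 0.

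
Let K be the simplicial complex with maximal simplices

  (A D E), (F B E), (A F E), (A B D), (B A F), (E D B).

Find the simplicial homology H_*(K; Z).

H_0 ≅ Z,  H_1 = 0,  H_2 ≅ Z.

Fix the vertex order A < B < D < E < F and write every simplex with vertices in increasing order. Then dim K = 2 and the simplices of K are:

  0-simplices (5): A, B, D, E, F
  1-simplices (9): AB, AD, AE, AF, BD, BE, BF, DE, EF
  2-simplices (6): ABD, ABF, ADE, AEF, BDE, BEF

so the chain groups are C_0 ≅ Z^5, C_1 ≅ Z^9, C_2 ≅ Z^6.

∂_1: C_1 → C_0 is given by ∂[p,q] = [q] − [p].
The 5×9 boundary matrix has rank 4 and Smith normal form diag(1,1,1,1).

Boundary ∂_2: C_2 → C_1 maps a triangle to the signed sum of its edges. For instance
  ∂ABF = BF − AF + AB,
  ∂AEF = EF − AF + AE.
As a 9×6 matrix over Z this has rank 5, with invariant factors (1,1,1,1,1).

From H_k ≅ ker(∂_k) / im(∂_{k+1}) we obtain:

  H_0: rank C_0 − rank ∂_1 = 5 − 4 = 1, and the invariant factors of ∂_1 are all 1, so H_0 ≅ Z.
  H_1: rank ker ∂_1 − rank ∂_2 = (9 − 4) − 5 = 0, and the invariant factors of ∂_2 are all 1, so H_1 ≅ 0.
  H_2: rank ker ∂_2 − rank ∂_3 = (6 − 5) − 0 = 1, and there is no ∂_3, so H_2 ≅ Z.

(K is a triangulation of the 2-sphere S^2.)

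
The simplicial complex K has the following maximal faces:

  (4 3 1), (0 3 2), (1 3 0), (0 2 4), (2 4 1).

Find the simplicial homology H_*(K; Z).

K has 5 vertices, 10 edges, 5 triangles.
rank ∂_0 = 0, rank ∂_1 = 4 ⇒ b_0 = 5 − 0 − 4 = 1; all invariant factors of ∂_1 are 1 so no torsion. So H_0 = Z.
rank ∂_1 = 4, rank ∂_2 = 5 ⇒ b_1 = 10 − 4 − 5 = 1; all invariant factors of ∂_2 are 1 so no torsion. So H_1 = Z.
rank ∂_2 = 5, rank ∂_3 = 0 ⇒ b_2 = 5 − 5 − 0 = 0. So H_2 = 0.

H_0 ≅ Z,  H_1 ≅ Z,  H_2 = 0.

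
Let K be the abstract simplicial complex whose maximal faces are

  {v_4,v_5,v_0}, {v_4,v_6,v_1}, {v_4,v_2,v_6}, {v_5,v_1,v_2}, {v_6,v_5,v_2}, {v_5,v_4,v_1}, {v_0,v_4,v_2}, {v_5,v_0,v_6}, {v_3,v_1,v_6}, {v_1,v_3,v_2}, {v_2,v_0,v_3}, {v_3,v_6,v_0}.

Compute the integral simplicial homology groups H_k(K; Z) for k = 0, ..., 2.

H_0 = Z,  H_1 = Z/2Z,  H_2 = 0.

Fix the vertex order v_0 < v_1 < v_2 < v_3 < v_4 < v_5 < v_6 and write every simplex with vertices in increasing order. Then dim K = 2 and the simplices of K are:

  0-simplices (7): [v_0], [v_1], [v_2], [v_3], [v_4], [v_5], [v_6]
  1-simplices (18): (18 of them)
  2-simplices (12): (12 of them)

so the chain groups are C_0 ≅ Z^7, C_1 ≅ Z^18, C_2 ≅ Z^12.

Boundary ∂_1: C_1 → C_0 maps an edge to its endpoints' difference, ∂[p,q] = q − p.
The resulting 7×18 matrix has rank 6, and its Smith normal form has invariant factors (1,1,1,1,1,1).

The boundary map ∂_2: C_2 → C_1 sends each 2-simplex [p,q,r] to [q,r] − [p,r] + [p,q]. For instance
  ∂[v_0,v_2,v_3] = [v_2,v_3] − [v_0,v_3] + [v_0,v_2],
  ∂[v_1,v_4,v_6] = [v_4,v_6] − [v_1,v_6] + [v_1,v_4].
The 18×12 boundary matrix has rank 12 and Smith normal form diag(1,1,1,1,1,1,1,1,1,1,1,2).

Computing H_k = (kernel of ∂_k) / (image of ∂_{k+1}):

  H_0: rank C_0 − rank ∂_1 = 7 − 6 = 1, and the invariant factors of ∂_1 are all 1, so H_0 = Z.
  H_1: rank ker ∂_1 − rank ∂_2 = (18 − 6) − 12 = 0, and ∂_2 has invariant factor 2 > 1, so H_1 = Z/2Z.
  H_2: rank ker ∂_2 − rank ∂_3 = (12 − 12) − 0 = 0, and there is no ∂_3, so H_2 = 0.

As a check, the Euler characteristic is 7 − 18 + 12 = 1, which agrees with 1 − 0 + 0 = 1.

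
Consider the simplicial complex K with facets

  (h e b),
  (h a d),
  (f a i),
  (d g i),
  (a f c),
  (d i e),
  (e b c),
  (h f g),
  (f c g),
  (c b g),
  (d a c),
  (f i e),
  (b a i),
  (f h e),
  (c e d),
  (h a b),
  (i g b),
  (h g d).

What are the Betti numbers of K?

K has 9 vertices, 27 edges, 18 triangles.
rank ∂_0 = 0, rank ∂_1 = 8 ⇒ b_0 = 9 − 0 − 8 = 1; all invariant factors of ∂_1 are 1 so no torsion. So H_0 ≅ Z.
rank ∂_1 = 8, rank ∂_2 = 17 ⇒ b_1 = 27 − 8 − 17 = 2; all invariant factors of ∂_2 are 1 so no torsion. So H_1 ≅ Z^2.
rank ∂_2 = 17, rank ∂_3 = 0 ⇒ b_2 = 18 − 17 − 0 = 1. So H_2 ≅ Z.

b_0 = 1, b_1 = 2, b_2 = 1.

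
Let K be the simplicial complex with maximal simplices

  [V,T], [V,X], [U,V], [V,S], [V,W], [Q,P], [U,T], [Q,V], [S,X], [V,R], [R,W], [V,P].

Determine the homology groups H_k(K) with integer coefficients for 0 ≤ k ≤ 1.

H_0 ≅ Z,  H_1 ≅ Z^4.

Order the vertices as P < Q < R < S < T < U < V < W < X. Listing each simplex with vertices in this order, K has dimension 1 with simplices:

  0-simplices (9): P, Q, R, S, T, U, V, W, X
  1-simplices (12): PQ, PV, QV, RV, RW, SV, SX, TU, TV, UV, VW, VX

Hence C_0 ≅ Z^9, C_1 ≅ Z^12.

∂_1: C_1 → C_0 is given by ∂[p,q] = [q] − [p]. For instance
  ∂PQ = Q − P.
This gives a 9×12 integer matrix of rank 8; reducing to Smith normal form yields diagonal entries (1,1,1,1,1,1,1,1).

Computing H_k = (kernel of ∂_k) / (image of ∂_{k+1}):

  H_0: rank C_0 − rank ∂_1 = 9 − 8 = 1, and the invariant factors of ∂_1 are all 1, so H_0 = Z.
  H_1: rank ker ∂_1 − rank ∂_2 = (12 − 8) − 0 = 4, and there is no ∂_2, so H_1 = Z^4.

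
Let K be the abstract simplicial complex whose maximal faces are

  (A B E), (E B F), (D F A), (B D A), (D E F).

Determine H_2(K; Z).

Take the total order A < B < D < E < F on the vertex set. Then K (dimension 2) consists of the simplices:

  0-simplices (5): A, B, D, E, F
  1-simplices (10): AB, AD, AE, AF, BD, BE, BF, DE, DF, EF
  2-simplices (5): ABD, ABE, ADF, BEF, DEF

giving chain groups C_0 ≅ Z^5, C_1 ≅ Z^10, C_2 ≅ Z^5.

The boundary map ∂_1: C_1 → C_0 is given by ∂[p,q] = [q] − [p].
As a 5×10 matrix over Z this has rank 4, with invariant factors (1,1,1,1).

∂_2: C_2 → C_1 sends each 2-simplex [p,q,r] to [q,r] − [p,r] + [p,q]. For instance
  ∂ABE = BE − AE + AB,
  ∂ADF = DF − AF + AD.
The 10×5 boundary matrix has rank 5 and Smith normal form diag(1,1,1,1,1).

Reading off H_k = ker ∂_k / im ∂_{k+1}:

  H_2: rank ker ∂_2 − rank ∂_3 = (5 − 5) − 0 = 0, and there is no ∂_3, so H_2 = 0.

H_2 ≅ 0.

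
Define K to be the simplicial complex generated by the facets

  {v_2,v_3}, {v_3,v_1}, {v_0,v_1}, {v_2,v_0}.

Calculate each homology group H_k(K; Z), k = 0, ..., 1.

H_0 ≅ Z,  H_1 ≅ Z.

Fix the vertex order v_0 < v_1 < v_2 < v_3 and write every simplex with vertices in increasing order. Then dim K = 1 and the simplices of K are:

  0-simplices (4): [v_0], [v_1], [v_2], [v_3]
  1-simplices (4): [v_0,v_1], [v_0,v_2], [v_1,v_3], [v_2,v_3]

Hence C_0 ≅ Z^4, C_1 ≅ Z^4.

∂_1: C_1 → C_0 maps an edge to its endpoints' difference, ∂[p,q] = q − p. For instance
  ∂[v_1,v_3] = [v_3] − [v_1].
The 4×4 boundary matrix has rank 3 and Smith normal form diag(1,1,1).

Now H_k = ker ∂_k / im ∂_{k+1}, so:

  H_0: rank C_0 − rank ∂_1 = 4 − 3 = 1, and the invariant factors of ∂_1 are all 1, so H_0 = Z.
  H_1: rank ker ∂_1 − rank ∂_2 = (4 − 3) − 0 = 1, and there is no ∂_2, so H_1 = Z.

As a check, the Euler characteristic is 4 − 4 = 0, which agrees with 1 − 1 = 0.
(K is a triangulation of the circle S^1.)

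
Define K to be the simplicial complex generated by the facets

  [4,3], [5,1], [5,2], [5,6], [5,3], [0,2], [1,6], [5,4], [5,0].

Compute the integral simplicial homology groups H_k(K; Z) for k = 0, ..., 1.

H_0 = Z,  H_1 = Z^3.

Order the vertices as 0 < 1 < 2 < 3 < 4 < 5 < 6. Listing each simplex with vertices in this order, K has dimension 1 with simplices:

  0-simplices (7): [0], [1], [2], [3], [4], [5], [6]
  1-simplices (9): [0,2], [0,5], [1,5], [1,6], [2,5], [3,4], [3,5], [4,5], [5,6]

so the chain groups are C_0 ≅ Z^7, C_1 ≅ Z^9.

Boundary ∂_1: C_1 → C_0 maps an edge to its endpoints' difference, ∂[p,q] = q − p. For instance
  ∂[0,5] = [5] − [0].
The resulting 7×9 matrix has rank 6, and its Smith normal form has invariant factors (1,1,1,1,1,1).

Now H_k = ker ∂_k / im ∂_{k+1}, so:

  H_0: rank C_0 − rank ∂_1 = 7 − 6 = 1, and the invariant factors of ∂_1 are all 1, so H_0 ≅ Z.
  H_1: rank ker ∂_1 − rank ∂_2 = (9 − 6) − 0 = 3, and there is no ∂_2, so H_1 ≅ Z^3.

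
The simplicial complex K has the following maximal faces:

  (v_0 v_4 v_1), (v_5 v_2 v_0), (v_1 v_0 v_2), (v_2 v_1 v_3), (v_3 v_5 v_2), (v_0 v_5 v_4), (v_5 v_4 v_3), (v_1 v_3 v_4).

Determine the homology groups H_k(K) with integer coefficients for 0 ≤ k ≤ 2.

H_0 = Z,  H_1 = 0,  H_2 = Z.

Take the total order v_0 < v_1 < v_2 < v_3 < v_4 < v_5 on the vertex set. Then K (dimension 2) consists of the simplices:

  0-simplices (6): [v_0], [v_1], [v_2], [v_3], [v_4], [v_5]
  1-simplices (12): [v_0,v_1], [v_0,v_2], [v_0,v_4], [v_0,v_5], [v_1,v_2], [v_1,v_3], [v_1,v_4], [v_2,v_3], [v_2,v_5], [v_3,v_4], [v_3,v_5], [v_4,v_5]
  2-simplices (8): [v_0,v_1,v_2], [v_0,v_1,v_4], [v_0,v_2,v_5], [v_0,v_4,v_5], [v_1,v_2,v_3], [v_1,v_3,v_4], [v_2,v_3,v_5], [v_3,v_4,v_5]

Hence C_0 ≅ Z^6, C_1 ≅ Z^12, C_2 ≅ Z^8.

Boundary ∂_1: C_1 → C_0 maps an edge to its endpoints' difference, ∂[p,q] = q − p. For instance
  ∂[v_1,v_3] = [v_3] − [v_1].
The resulting 6×12 matrix has rank 5, and its Smith normal form has invariant factors (1,1,1,1,1).

Boundary ∂_2: C_2 → C_1 maps a triangle to the signed sum of its edges. For instance
  ∂[v_1,v_3,v_4] = [v_3,v_4] − [v_1,v_4] + [v_1,v_3],
  ∂[v_3,v_4,v_5] = [v_4,v_5] − [v_3,v_5] + [v_3,v_4].
The resulting 12×8 matrix has rank 7, and its Smith normal form has invariant factors (1,1,1,1,1,1,1).

From H_k ≅ ker(∂_k) / im(∂_{k+1}) we obtain:

  H_0: rank C_0 − rank ∂_1 = 6 − 5 = 1, and the invariant factors of ∂_1 are all 1, so H_0 = Z.
  H_1: rank ker ∂_1 − rank ∂_2 = (12 − 5) − 7 = 0, and the invariant factors of ∂_2 are all 1, so H_1 = 0.
  H_2: rank ker ∂_2 − rank ∂_3 = (8 − 7) − 0 = 1, and there is no ∂_3, so H_2 = Z.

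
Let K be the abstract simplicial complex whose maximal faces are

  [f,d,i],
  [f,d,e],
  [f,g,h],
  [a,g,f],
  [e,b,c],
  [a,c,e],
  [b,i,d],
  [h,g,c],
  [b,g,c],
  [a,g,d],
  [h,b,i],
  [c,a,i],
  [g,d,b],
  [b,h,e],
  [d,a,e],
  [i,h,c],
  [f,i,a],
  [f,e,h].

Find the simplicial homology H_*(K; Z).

K has 9 vertices, 27 edges, 18 triangles.
rank ∂_0 = 0, rank ∂_1 = 8 ⇒ b_0 = 9 − 0 − 8 = 1; all invariant factors of ∂_1 are 1 so no torsion. So H_0 = Z.
rank ∂_1 = 8, rank ∂_2 = 18 ⇒ b_1 = 27 − 8 − 18 = 1; ∂_2 has invariant factor(s) [2] giving torsion. So H_1 = Z ⊕ Z_2.
rank ∂_2 = 18, rank ∂_3 = 0 ⇒ b_2 = 18 − 18 − 0 = 0. So H_2 = 0.

H_0 = Z,  H_1 = Z ⊕ Z_2,  H_2 = 0.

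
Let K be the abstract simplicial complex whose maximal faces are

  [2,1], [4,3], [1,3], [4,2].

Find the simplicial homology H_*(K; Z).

Order the vertices as 1 < 2 < 3 < 4. Listing each simplex with vertices in this order, K has dimension 1 with simplices:

  0-simplices (4): [1], [2], [3], [4]
  1-simplices (4): [1,2], [1,3], [2,4], [3,4]

Hence C_0 ≅ Z^4, C_1 ≅ Z^4.

The boundary map ∂_1: C_1 → C_0 sends each edge [p,q] (with p < q) to q − p. For instance
  ∂[2,4] = [4] − [2].
As a 4×4 matrix over Z this has rank 3, with invariant factors (1,1,1).

Computing H_k = (kernel of ∂_k) / (image of ∂_{k+1}):

  H_0: rank C_0 − rank ∂_1 = 4 − 3 = 1, and the invariant factors of ∂_1 are all 1, so H_0 = Z.
  H_1: rank ker ∂_1 − rank ∂_2 = (4 − 3) − 0 = 1, and there is no ∂_2, so H_1 = Z.

(K is a triangulation of the circle S^1.)

H_0 = Z,  H_1 = Z.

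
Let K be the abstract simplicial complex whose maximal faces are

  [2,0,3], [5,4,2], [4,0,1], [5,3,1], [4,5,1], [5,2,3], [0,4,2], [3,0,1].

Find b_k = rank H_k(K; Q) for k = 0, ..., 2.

b_0 = 1, b_1 = 0, b_2 = 1.

Take the total order 0 < 1 < 2 < 3 < 4 < 5 on the vertex set. Then K (dimension 2) consists of the simplices:

  0-simplices (6): [0], [1], [2], [3], [4], [5]
  1-simplices (12): [0,1], [0,2], [0,3], [0,4], [1,3], [1,4], [1,5], [2,3], [2,4], [2,5], [3,5], [4,5]
  2-simplices (8): [0,1,3], [0,1,4], [0,2,3], [0,2,4], [1,3,5], [1,4,5], [2,3,5], [2,4,5]

so the chain groups are C_0 ≅ Z^6, C_1 ≅ Z^12, C_2 ≅ Z^8.

Boundary ∂_1: C_1 → C_0 sends each edge [p,q] (with p < q) to q − p.
The resulting 6×12 matrix has rank 5, and its Smith normal form has invariant factors (1,1,1,1,1).

The boundary map ∂_2: C_2 → C_1 acts by ∂[p,q,r] = [q,r] − [p,r] + [p,q]. For instance
  ∂[0,1,3] = [1,3] − [0,3] + [0,1],
  ∂[1,4,5] = [4,5] − [1,5] + [1,4].
The 12×8 boundary matrix has rank 7 and Smith normal form diag(1,1,1,1,1,1,1).

From H_k ≅ ker(∂_k) / im(∂_{k+1}) we obtain:

  H_0: rank C_0 − rank ∂_1 = 6 − 5 = 1, and the invariant factors of ∂_1 are all 1, so H_0 ≅ Z.
  H_1: rank ker ∂_1 − rank ∂_2 = (12 − 5) − 7 = 0, and the invariant factors of ∂_2 are all 1, so H_1 ≅ 0.
  H_2: rank ker ∂_2 − rank ∂_3 = (8 − 7) − 0 = 1, and there is no ∂_3, so H_2 ≅ Z.

Hence the Betti numbers are b_0 = 1, b_1 = 0, b_2 = 1.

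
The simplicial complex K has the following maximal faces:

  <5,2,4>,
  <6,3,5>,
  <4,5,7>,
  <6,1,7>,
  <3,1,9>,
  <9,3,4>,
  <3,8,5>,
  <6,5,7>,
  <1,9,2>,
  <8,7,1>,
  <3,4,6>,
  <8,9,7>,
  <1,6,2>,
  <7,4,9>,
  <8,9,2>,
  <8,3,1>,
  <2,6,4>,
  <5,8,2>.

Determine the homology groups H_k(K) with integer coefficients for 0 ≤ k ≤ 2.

H_0 = Z,  H_1 = Z ⊕ Z_2,  H_2 = 0.

K has 9 vertices, 27 edges, 18 triangles.
rank ∂_0 = 0, rank ∂_1 = 8 ⇒ b_0 = 9 − 0 − 8 = 1; all invariant factors of ∂_1 are 1 so no torsion. So H_0 ≅ Z.
rank ∂_1 = 8, rank ∂_2 = 18 ⇒ b_1 = 27 − 8 − 18 = 1; ∂_2 has invariant factor(s) [2] giving torsion. So H_1 ≅ Z ⊕ Z_2.
rank ∂_2 = 18, rank ∂_3 = 0 ⇒ b_2 = 18 − 18 − 0 = 0. So H_2 ≅ 0.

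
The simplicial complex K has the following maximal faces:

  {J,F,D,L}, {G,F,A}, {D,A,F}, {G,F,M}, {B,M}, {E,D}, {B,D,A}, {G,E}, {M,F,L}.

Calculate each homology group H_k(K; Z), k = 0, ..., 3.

H_0 ≅ Z,  H_1 ≅ Z^2,  H_2 = 0,  H_3 = 0.

Take the total order A < B < D < E < F < G < J < L < M on the vertex set. Then K (dimension 3) consists of the simplices:

  0-simplices (9): A, B, D, E, F, G, J, L, M
  1-simplices (18): AB, AD, AF, AG, BD, BM, DE, DF, DJ, DL, EG, FG, FJ, FL, FM, GM, JL, LM
  2-simplices (9): ABD, ADF, AFG, DFJ, DFL, DJL, FGM, FJL, FLM
  3-simplices (1): DFJL

giving chain groups C_0 ≅ Z^9, C_1 ≅ Z^18, C_2 ≅ Z^9, C_3 ≅ Z^1.

The boundary map ∂_1: C_1 → C_0 sends each edge [p,q] (with p < q) to q − p. For instance
  ∂AD = D − A.
The resulting 9×18 matrix has rank 8, and its Smith normal form has invariant factors (1,1,1,1,1,1,1,1).

The boundary map ∂_2: C_2 → C_1 maps a triangle to the signed sum of its edges. For instance
  ∂ADF = DF − AF + AD,
  ∂DFJ = FJ − DJ + DF.
The resulting 18×9 matrix has rank 8, and its Smith normal form has invariant factors (1,1,1,1,1,1,1,1).

∂_3: C_3 → C_2 sends each 3-simplex σ to the alternating sum Σ_i (−1)^i (σ with its i-th vertex removed). For instance
  ∂DFJL = FJL − DJL + DFL − DFJ.
This gives a 9×1 integer matrix of rank 1; reducing to Smith normal form yields diagonal entries (1).

From H_k ≅ ker(∂_k) / im(∂_{k+1}) we obtain:

  H_0: rank C_0 − rank ∂_1 = 9 − 8 = 1, and the invariant factors of ∂_1 are all 1, so H_0 ≅ Z.
  H_1: rank ker ∂_1 − rank ∂_2 = (18 − 8) − 8 = 2, and the invariant factors of ∂_2 are all 1, so H_1 ≅ Z^2.
  H_2: rank ker ∂_2 − rank ∂_3 = (9 − 8) − 1 = 0, and the invariant factors of ∂_3 are all 1, so H_2 ≅ 0.
  H_3: rank ker ∂_3 − rank ∂_4 = (1 − 1) − 0 = 0, and there is no ∂_4, so H_3 ≅ 0.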